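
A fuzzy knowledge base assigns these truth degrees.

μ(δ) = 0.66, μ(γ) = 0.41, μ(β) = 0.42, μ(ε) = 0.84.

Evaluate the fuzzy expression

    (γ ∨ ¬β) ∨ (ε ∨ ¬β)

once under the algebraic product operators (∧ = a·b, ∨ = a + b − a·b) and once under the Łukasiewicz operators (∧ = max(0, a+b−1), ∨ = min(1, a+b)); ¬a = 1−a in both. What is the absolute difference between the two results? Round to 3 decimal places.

0.017

Under algebraic product:
  ¬β = 1 − 0.4200 = 0.5800
  γ ∨ ¬β = a + b − a·b on (0.4100, 0.5800) = 0.7522
  ¬β = 1 − 0.4200 = 0.5800
  ε ∨ ¬β = a + b − a·b on (0.8400, 0.5800) = 0.9328
  (γ ∨ ¬β) ∨ (ε ∨ ¬β) = a + b − a·b on (0.7522, 0.9328) = 0.9833
  → value = 0.9833
Under Łukasiewicz:
  ¬β = 1 − 0.42 = 0.58
  γ ∨ ¬β = min(1, a+b) on (0.41, 0.58) = 0.99
  ¬β = 1 − 0.42 = 0.58
  ε ∨ ¬β = min(1, a+b) on (0.84, 0.58) = 1.00
  (γ ∨ ¬β) ∨ (ε ∨ ¬β) = min(1, a+b) on (0.99, 1.00) = 1.00
  → value = 1.0000
|0.9833 − 1.0000| = 0.017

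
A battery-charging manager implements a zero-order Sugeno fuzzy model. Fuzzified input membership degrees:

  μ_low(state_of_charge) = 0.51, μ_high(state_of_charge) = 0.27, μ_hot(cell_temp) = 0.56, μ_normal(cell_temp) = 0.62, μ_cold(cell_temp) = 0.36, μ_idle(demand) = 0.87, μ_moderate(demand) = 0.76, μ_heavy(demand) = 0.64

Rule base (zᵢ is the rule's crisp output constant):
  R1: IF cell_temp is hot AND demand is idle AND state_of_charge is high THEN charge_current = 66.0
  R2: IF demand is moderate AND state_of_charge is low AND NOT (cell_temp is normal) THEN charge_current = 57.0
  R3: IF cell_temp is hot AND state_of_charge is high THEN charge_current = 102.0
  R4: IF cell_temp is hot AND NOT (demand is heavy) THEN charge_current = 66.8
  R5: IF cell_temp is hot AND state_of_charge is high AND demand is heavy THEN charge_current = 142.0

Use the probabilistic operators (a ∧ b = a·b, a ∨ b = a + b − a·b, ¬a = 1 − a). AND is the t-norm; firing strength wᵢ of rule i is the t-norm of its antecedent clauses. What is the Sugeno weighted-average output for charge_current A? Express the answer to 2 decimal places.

81.97

R1 (z=66.0): hot=0.56, idle=0.87, high=0.27; AND[a·b] → w = 0.1315
R2 (z=57.0): moderate=0.76, low=0.51, ¬normal=1−0.62=0.38; AND[a·b] → w = 0.1473
R3 (z=102.0): hot=0.56, high=0.27; AND[a·b] → w = 0.1512
R4 (z=66.8): hot=0.56, ¬heavy=1−0.64=0.36; AND[a·b] → w = 0.2016
R5 (z=142.0): hot=0.56, high=0.27, heavy=0.64; AND[a·b] → w = 0.0968
Weighted average = (0.1315·66.0 + 0.1473·57.0 + 0.1512·102.0 + 0.2016·66.8 + 0.0968·142.0) / (0.1315 + 0.1473 + 0.1512 + 0.2016 + 0.0968)
  = 59.7077 / 0.7284 = 81.97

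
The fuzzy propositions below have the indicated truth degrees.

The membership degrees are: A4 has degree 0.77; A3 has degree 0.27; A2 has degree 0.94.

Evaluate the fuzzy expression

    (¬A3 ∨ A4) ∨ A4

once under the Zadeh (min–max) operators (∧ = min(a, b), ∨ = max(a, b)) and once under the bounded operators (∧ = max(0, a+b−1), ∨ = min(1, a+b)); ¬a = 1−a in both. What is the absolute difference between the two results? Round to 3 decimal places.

0.230

Under Zadeh (min–max):
  ¬A3 = 1 − 0.27 = 0.73
  ¬A3 ∨ A4 = max(a, b) on (0.73, 0.77) = 0.77
  (¬A3 ∨ A4) ∨ A4 = max(a, b) on (0.77, 0.77) = 0.77
  → value = 0.7700
Under bounded:
  ¬A3 = 1 − 0.27 = 0.73
  ¬A3 ∨ A4 = min(1, a+b) on (0.73, 0.77) = 1.00
  (¬A3 ∨ A4) ∨ A4 = min(1, a+b) on (1.00, 0.77) = 1.00
  → value = 1.0000
|0.7700 − 1.0000| = 0.230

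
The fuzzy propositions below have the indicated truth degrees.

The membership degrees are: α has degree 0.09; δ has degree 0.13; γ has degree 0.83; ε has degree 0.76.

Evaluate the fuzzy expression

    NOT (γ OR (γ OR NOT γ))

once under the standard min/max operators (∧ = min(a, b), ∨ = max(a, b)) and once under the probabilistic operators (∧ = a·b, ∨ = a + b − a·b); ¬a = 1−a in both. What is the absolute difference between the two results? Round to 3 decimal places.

0.146

Under standard min/max:
  NOT γ = 1 − 0.83 = 0.17
  γ OR NOT γ = max(a, b) on (0.83, 0.17) = 0.83
  γ OR (γ OR NOT γ) = max(a, b) on (0.83, 0.83) = 0.83
  NOT (γ OR (γ OR NOT γ)) = 1 − 0.83 = 0.17
  → value = 0.1700
Under probabilistic:
  NOT γ = 1 − 0.8300 = 0.1700
  γ OR NOT γ = a + b − a·b on (0.8300, 0.1700) = 0.8589
  γ OR (γ OR NOT γ) = a + b − a·b on (0.8300, 0.8589) = 0.9760
  NOT (γ OR (γ OR NOT γ)) = 1 − 0.9760 = 0.0240
  → value = 0.0240
|0.1700 − 0.0240| = 0.146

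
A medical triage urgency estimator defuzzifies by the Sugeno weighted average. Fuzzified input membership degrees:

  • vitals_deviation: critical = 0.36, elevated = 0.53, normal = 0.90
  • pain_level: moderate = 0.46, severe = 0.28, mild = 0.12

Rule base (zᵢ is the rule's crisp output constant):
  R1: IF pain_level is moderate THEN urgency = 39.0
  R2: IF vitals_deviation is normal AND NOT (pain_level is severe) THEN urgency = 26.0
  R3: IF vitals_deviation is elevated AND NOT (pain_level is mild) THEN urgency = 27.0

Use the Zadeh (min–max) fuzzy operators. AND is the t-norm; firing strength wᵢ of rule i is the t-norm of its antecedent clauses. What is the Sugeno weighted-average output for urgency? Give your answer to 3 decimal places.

R1 (z=39.0): moderate=0.46 → w = 0.46
R2 (z=26.0): normal=0.90, ¬severe=1−0.28=0.72; AND[min(a, b)] → w = 0.72
R3 (z=27.0): elevated=0.53, ¬mild=1−0.12=0.88; AND[min(a, b)] → w = 0.53
Weighted average = (0.46·39.0 + 0.72·26.0 + 0.53·27.0) / (0.46 + 0.72 + 0.53)
  = 50.9700 / 1.7100 = 29.807

29.807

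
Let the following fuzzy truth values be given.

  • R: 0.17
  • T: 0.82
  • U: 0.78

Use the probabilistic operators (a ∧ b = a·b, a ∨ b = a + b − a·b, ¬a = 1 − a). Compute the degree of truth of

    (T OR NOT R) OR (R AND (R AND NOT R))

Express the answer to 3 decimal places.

NOT R = 1 − 0.1700 = 0.8300
T OR NOT R = a + b − a·b on (0.8200, 0.8300) = 0.9694
NOT R = 1 − 0.1700 = 0.8300
R AND NOT R = a·b on (0.1700, 0.8300) = 0.1411
R AND (R AND NOT R) = a·b on (0.1700, 0.1411) = 0.0240
(T OR NOT R) OR (R AND (R AND NOT R)) = a + b − a·b on (0.9694, 0.0240) = 0.9701

0.970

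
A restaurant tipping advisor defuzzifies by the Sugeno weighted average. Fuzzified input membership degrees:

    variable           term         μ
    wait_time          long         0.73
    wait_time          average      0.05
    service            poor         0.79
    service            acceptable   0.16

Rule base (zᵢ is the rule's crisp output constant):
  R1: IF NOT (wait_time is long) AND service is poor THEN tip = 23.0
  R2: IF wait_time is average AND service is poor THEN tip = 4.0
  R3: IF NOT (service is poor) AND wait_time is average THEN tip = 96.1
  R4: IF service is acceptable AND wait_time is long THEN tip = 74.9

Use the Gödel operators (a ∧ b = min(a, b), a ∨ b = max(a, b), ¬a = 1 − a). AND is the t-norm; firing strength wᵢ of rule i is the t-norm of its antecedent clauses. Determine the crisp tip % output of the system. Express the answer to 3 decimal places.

R1 (z=23.0): ¬long=1−0.73=0.27, poor=0.79; AND[min(a, b)] → w = 0.27
R2 (z=4.0): average=0.05, poor=0.79; AND[min(a, b)] → w = 0.05
R3 (z=96.1): ¬poor=1−0.79=0.21, average=0.05; AND[min(a, b)] → w = 0.05
R4 (z=74.9): acceptable=0.16, long=0.73; AND[min(a, b)] → w = 0.16
Weighted average = (0.27·23.0 + 0.05·4.0 + 0.05·96.1 + 0.16·74.9) / (0.27 + 0.05 + 0.05 + 0.16)
  = 23.1990 / 0.5300 = 43.772

43.772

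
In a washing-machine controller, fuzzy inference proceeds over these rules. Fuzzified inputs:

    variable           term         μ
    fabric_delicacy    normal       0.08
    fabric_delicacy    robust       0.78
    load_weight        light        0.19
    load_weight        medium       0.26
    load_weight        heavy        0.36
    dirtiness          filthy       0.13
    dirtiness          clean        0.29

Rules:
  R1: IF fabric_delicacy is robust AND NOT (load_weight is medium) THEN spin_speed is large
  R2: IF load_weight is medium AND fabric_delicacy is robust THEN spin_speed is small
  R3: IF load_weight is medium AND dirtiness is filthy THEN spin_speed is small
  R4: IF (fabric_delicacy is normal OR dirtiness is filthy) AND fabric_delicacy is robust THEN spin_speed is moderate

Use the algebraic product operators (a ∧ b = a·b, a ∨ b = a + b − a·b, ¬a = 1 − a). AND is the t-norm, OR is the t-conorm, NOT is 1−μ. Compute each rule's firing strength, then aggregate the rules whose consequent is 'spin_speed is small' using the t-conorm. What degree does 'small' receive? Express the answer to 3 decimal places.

0.230

R1: robust=0.78, ¬medium=1−0.26=0.74; AND[a·b] → w = 0.5772
R2: medium=0.26, robust=0.78; AND[a·b] → w = 0.2028
R3: medium=0.26, filthy=0.13; AND[a·b] → w = 0.0338
R4: (normal=0.08 OR filthy=0.13) = 0.1996; AND[a·b] with robust=0.78 → w = 0.1557
Rules with consequent 'small': {R2, R3} → strengths 0.2028, 0.0338
Aggregate via t-conorm [a + b − a·b]: 0.2297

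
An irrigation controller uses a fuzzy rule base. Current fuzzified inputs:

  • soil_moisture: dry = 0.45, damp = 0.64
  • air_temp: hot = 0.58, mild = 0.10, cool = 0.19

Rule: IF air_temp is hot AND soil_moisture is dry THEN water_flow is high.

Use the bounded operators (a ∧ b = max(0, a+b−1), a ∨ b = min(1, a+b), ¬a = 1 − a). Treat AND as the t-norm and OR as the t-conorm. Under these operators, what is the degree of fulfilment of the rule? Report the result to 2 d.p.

firing strength: hot=0.58, dry=0.45; AND[max(0, a+b−1)] → w = 0.03

0.03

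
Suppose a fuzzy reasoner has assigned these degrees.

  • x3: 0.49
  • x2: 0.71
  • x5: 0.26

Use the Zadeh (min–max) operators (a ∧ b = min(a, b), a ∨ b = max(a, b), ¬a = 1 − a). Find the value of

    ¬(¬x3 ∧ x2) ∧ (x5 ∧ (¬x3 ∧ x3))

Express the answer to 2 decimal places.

¬x3 = 1 − 0.49 = 0.51
¬x3 ∧ x2 = min(a, b) on (0.51, 0.71) = 0.51
¬(¬x3 ∧ x2) = 1 − 0.51 = 0.49
¬x3 = 1 − 0.49 = 0.51
¬x3 ∧ x3 = min(a, b) on (0.51, 0.49) = 0.49
x5 ∧ (¬x3 ∧ x3) = min(a, b) on (0.26, 0.49) = 0.26
¬(¬x3 ∧ x2) ∧ (x5 ∧ (¬x3 ∧ x3)) = min(a, b) on (0.49, 0.26) = 0.26

0.26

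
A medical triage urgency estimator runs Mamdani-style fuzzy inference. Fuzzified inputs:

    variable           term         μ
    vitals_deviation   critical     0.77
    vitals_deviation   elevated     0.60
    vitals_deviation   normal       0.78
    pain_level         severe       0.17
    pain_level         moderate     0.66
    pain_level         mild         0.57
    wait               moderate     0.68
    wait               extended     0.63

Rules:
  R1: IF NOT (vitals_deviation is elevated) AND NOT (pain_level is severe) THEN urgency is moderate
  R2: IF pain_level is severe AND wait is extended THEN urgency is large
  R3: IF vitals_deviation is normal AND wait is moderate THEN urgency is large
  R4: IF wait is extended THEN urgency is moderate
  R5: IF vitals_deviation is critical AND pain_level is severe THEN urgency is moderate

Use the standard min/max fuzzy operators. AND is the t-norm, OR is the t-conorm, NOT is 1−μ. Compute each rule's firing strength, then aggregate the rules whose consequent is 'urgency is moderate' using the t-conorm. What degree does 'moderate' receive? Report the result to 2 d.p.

R1: ¬elevated=1−0.60=0.40, ¬severe=1−0.17=0.83; AND[min(a, b)] → w = 0.40
R2: severe=0.17, extended=0.63; AND[min(a, b)] → w = 0.17
R3: normal=0.78, moderate=0.68; AND[min(a, b)] → w = 0.68
R4: extended=0.63 → w = 0.63
R5: critical=0.77, severe=0.17; AND[min(a, b)] → w = 0.17
Rules with consequent 'moderate': {R1, R4, R5} → strengths 0.40, 0.63, 0.17
Aggregate via t-conorm [max(a, b)]: 0.63

0.63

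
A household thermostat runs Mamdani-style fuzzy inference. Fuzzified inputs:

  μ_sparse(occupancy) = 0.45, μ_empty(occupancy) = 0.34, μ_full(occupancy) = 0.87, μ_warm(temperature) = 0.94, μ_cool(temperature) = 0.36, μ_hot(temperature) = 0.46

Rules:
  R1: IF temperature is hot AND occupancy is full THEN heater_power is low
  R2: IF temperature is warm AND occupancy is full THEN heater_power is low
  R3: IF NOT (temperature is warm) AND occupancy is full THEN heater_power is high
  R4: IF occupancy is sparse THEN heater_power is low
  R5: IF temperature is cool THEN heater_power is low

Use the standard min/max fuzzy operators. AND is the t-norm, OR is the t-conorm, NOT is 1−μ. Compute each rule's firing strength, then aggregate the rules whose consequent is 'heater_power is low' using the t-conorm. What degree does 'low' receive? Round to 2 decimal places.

0.87

R1: hot=0.46, full=0.87; AND[min(a, b)] → w = 0.46
R2: warm=0.94, full=0.87; AND[min(a, b)] → w = 0.87
R3: ¬warm=1−0.94=0.06, full=0.87; AND[min(a, b)] → w = 0.06
R4: sparse=0.45 → w = 0.45
R5: cool=0.36 → w = 0.36
Rules with consequent 'low': {R1, R2, R4, R5} → strengths 0.46, 0.87, 0.45, 0.36
Aggregate via t-conorm [max(a, b)]: 0.87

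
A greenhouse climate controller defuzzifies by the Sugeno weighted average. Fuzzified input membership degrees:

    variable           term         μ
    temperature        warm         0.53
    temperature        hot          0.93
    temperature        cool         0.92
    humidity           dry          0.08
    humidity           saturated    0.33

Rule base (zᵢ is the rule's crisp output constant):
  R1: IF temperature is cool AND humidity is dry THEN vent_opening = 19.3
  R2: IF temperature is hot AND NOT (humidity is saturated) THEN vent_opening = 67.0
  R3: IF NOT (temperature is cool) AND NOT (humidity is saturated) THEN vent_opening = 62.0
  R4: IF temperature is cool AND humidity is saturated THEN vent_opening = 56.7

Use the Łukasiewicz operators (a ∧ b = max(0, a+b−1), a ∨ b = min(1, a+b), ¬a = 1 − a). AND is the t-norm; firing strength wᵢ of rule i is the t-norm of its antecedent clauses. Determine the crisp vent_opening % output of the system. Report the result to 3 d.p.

R1 (z=19.3): cool=0.92, dry=0.08; AND[max(0, a+b−1)] → w = 0.00
R2 (z=67.0): hot=0.93, ¬saturated=1−0.33=0.67; AND[max(0, a+b−1)] → w = 0.60
R3 (z=62.0): ¬cool=1−0.92=0.08, ¬saturated=1−0.33=0.67; AND[max(0, a+b−1)] → w = 0.00
R4 (z=56.7): cool=0.92, saturated=0.33; AND[max(0, a+b−1)] → w = 0.25
Weighted average = (0.00·19.3 + 0.60·67.0 + 0.00·62.0 + 0.25·56.7) / (0.00 + 0.60 + 0.00 + 0.25)
  = 54.3750 / 0.8500 = 63.971

63.971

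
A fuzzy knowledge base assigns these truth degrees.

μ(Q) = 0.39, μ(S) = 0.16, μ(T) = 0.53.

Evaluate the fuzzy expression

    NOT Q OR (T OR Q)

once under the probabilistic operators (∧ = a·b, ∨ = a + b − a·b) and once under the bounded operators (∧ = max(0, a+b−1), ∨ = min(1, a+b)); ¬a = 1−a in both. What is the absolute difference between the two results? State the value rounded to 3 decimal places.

Under probabilistic:
  NOT Q = 1 − 0.3900 = 0.6100
  T OR Q = a + b − a·b on (0.5300, 0.3900) = 0.7133
  NOT Q OR (T OR Q) = a + b − a·b on (0.6100, 0.7133) = 0.8882
  → value = 0.8882
Under bounded:
  NOT Q = 1 − 0.39 = 0.61
  T OR Q = min(1, a+b) on (0.53, 0.39) = 0.92
  NOT Q OR (T OR Q) = min(1, a+b) on (0.61, 0.92) = 1.00
  → value = 1.0000
|0.8882 − 1.0000| = 0.112

0.112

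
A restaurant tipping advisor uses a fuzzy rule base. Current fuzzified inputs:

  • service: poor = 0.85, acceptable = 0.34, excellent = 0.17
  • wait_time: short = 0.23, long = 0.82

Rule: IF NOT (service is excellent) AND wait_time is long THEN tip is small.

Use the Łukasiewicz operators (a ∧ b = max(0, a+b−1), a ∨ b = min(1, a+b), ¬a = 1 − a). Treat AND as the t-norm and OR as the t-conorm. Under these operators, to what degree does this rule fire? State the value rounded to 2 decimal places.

firing strength: ¬excellent=1−0.17=0.83, long=0.82; AND[max(0, a+b−1)] → w = 0.65

0.65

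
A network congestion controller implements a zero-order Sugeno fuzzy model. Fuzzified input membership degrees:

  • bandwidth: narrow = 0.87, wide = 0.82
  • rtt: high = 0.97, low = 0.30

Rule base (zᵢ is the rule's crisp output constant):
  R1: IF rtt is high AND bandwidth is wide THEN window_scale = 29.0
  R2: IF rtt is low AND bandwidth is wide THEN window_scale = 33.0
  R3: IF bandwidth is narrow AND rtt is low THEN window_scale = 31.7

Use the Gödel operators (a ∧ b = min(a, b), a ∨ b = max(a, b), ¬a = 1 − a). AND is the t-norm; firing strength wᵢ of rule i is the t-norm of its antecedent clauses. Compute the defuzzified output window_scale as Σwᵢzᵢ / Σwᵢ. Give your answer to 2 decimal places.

30.42

R1 (z=29.0): high=0.97, wide=0.82; AND[min(a, b)] → w = 0.82
R2 (z=33.0): low=0.30, wide=0.82; AND[min(a, b)] → w = 0.30
R3 (z=31.7): narrow=0.87, low=0.30; AND[min(a, b)] → w = 0.30
Weighted average = (0.82·29.0 + 0.30·33.0 + 0.30·31.7) / (0.82 + 0.30 + 0.30)
  = 43.1900 / 1.4200 = 30.42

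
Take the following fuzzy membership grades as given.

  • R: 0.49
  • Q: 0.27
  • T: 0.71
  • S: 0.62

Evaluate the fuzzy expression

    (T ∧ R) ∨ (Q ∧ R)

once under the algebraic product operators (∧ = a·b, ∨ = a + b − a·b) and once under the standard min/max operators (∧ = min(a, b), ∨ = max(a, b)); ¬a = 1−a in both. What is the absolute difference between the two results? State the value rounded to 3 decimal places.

0.056

Under algebraic product:
  T ∧ R = a·b on (0.7100, 0.4900) = 0.3479
  Q ∧ R = a·b on (0.2700, 0.4900) = 0.1323
  (T ∧ R) ∨ (Q ∧ R) = a + b − a·b on (0.3479, 0.1323) = 0.4342
  → value = 0.4342
Under standard min/max:
  T ∧ R = min(a, b) on (0.71, 0.49) = 0.49
  Q ∧ R = min(a, b) on (0.27, 0.49) = 0.27
  (T ∧ R) ∨ (Q ∧ R) = max(a, b) on (0.49, 0.27) = 0.49
  → value = 0.4900
|0.4342 − 0.4900| = 0.056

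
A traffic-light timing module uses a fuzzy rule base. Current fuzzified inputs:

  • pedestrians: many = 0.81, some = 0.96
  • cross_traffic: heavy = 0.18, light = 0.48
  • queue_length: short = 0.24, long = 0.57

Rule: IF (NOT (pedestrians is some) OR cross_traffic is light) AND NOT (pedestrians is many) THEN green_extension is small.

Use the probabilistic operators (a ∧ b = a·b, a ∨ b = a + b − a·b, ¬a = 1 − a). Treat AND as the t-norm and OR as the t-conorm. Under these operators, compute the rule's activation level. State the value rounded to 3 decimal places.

firing strength: (¬some=1−0.96=0.04 OR light=0.48) = 0.5008; AND[a·b] with ¬many=1−0.81=0.19 → w = 0.0952

0.095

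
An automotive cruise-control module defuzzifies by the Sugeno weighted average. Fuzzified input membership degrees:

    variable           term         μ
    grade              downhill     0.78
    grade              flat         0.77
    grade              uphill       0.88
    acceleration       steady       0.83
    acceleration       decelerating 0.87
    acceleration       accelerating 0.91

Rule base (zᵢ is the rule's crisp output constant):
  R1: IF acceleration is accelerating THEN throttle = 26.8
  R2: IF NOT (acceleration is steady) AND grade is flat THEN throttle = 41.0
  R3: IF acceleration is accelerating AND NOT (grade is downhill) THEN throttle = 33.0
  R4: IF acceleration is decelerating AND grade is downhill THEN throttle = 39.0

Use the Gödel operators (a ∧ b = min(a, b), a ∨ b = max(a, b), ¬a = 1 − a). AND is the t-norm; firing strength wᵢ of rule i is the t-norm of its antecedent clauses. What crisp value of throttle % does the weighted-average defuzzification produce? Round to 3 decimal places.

R1 (z=26.8): accelerating=0.91 → w = 0.91
R2 (z=41.0): ¬steady=1−0.83=0.17, flat=0.77; AND[min(a, b)] → w = 0.17
R3 (z=33.0): accelerating=0.91, ¬downhill=1−0.78=0.22; AND[min(a, b)] → w = 0.22
R4 (z=39.0): decelerating=0.87, downhill=0.78; AND[min(a, b)] → w = 0.78
Weighted average = (0.91·26.8 + 0.17·41.0 + 0.22·33.0 + 0.78·39.0) / (0.91 + 0.17 + 0.22 + 0.78)
  = 69.0380 / 2.0800 = 33.191

33.191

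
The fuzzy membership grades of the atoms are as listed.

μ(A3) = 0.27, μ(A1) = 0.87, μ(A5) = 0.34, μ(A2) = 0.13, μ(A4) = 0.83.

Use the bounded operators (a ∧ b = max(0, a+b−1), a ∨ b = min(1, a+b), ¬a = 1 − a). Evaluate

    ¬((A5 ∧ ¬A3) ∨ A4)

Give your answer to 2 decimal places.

¬A3 = 1 − 0.27 = 0.73
A5 ∧ ¬A3 = max(0, a+b−1) on (0.34, 0.73) = 0.07
(A5 ∧ ¬A3) ∨ A4 = min(1, a+b) on (0.07, 0.83) = 0.90
¬((A5 ∧ ¬A3) ∨ A4) = 1 − 0.90 = 0.10

0.10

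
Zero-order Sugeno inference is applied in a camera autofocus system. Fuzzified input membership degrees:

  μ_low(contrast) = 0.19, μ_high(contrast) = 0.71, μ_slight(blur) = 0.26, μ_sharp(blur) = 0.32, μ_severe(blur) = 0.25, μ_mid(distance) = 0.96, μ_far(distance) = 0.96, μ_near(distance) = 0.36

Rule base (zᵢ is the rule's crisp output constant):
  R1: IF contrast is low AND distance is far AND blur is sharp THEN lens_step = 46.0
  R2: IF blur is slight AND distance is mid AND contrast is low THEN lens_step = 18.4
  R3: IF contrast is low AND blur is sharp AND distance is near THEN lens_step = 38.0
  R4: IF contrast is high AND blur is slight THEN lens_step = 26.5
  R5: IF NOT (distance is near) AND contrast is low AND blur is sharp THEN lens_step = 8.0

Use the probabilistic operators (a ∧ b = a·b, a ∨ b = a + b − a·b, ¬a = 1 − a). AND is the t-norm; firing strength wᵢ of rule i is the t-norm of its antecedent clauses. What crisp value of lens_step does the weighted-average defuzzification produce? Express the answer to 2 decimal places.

27.31

R1 (z=46.0): low=0.19, far=0.96, sharp=0.32; AND[a·b] → w = 0.0584
R2 (z=18.4): slight=0.26, mid=0.96, low=0.19; AND[a·b] → w = 0.0474
R3 (z=38.0): low=0.19, sharp=0.32, near=0.36; AND[a·b] → w = 0.0219
R4 (z=26.5): high=0.71, slight=0.26; AND[a·b] → w = 0.1846
R5 (z=8.0): ¬near=1−0.36=0.64, low=0.19, sharp=0.32; AND[a·b] → w = 0.0389
Weighted average = (0.0584·46.0 + 0.0474·18.4 + 0.0219·38.0 + 0.1846·26.5 + 0.0389·8.0) / (0.0584 + 0.0474 + 0.0219 + 0.1846 + 0.0389)
  = 9.5925 / 0.3512 = 27.31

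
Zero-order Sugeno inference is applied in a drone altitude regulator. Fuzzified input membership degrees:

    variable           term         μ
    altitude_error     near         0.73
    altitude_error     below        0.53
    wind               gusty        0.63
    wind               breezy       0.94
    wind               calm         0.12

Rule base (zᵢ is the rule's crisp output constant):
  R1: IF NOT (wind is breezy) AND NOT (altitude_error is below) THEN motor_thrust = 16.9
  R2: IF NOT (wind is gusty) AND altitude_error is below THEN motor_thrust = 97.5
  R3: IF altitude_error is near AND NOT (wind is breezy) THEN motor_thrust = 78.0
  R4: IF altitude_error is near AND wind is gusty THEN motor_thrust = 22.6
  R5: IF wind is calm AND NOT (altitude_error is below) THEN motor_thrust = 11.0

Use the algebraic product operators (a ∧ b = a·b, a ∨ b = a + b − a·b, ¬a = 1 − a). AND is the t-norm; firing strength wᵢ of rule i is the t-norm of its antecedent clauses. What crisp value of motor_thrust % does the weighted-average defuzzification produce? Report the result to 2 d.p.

R1 (z=16.9): ¬breezy=1−0.94=0.06, ¬below=1−0.53=0.47; AND[a·b] → w = 0.0282
R2 (z=97.5): ¬gusty=1−0.63=0.37, below=0.53; AND[a·b] → w = 0.1961
R3 (z=78.0): near=0.73, ¬breezy=1−0.94=0.06; AND[a·b] → w = 0.0438
R4 (z=22.6): near=0.73, gusty=0.63; AND[a·b] → w = 0.4599
R5 (z=11.0): calm=0.12, ¬below=1−0.53=0.47; AND[a·b] → w = 0.0564
Weighted average = (0.0282·16.9 + 0.1961·97.5 + 0.0438·78.0 + 0.4599·22.6 + 0.0564·11.0) / (0.0282 + 0.1961 + 0.0438 + 0.4599 + 0.0564)
  = 34.0269 / 0.7844 = 43.38

43.38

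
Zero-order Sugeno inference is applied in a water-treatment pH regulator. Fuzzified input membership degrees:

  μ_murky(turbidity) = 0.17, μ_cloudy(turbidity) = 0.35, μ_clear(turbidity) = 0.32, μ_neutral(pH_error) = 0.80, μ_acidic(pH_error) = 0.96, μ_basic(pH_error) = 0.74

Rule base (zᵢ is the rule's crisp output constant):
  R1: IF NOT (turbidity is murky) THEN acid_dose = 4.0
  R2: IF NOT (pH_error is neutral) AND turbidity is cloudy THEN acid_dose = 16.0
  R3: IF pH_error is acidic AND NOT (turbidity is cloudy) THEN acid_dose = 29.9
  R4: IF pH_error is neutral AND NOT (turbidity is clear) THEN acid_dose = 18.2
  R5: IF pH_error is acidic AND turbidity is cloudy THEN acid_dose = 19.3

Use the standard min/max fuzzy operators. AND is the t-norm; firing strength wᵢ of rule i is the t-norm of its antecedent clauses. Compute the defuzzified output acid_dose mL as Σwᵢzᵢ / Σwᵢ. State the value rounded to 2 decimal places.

R1 (z=4.0): ¬murky=1−0.17=0.83 → w = 0.83
R2 (z=16.0): ¬neutral=1−0.80=0.20, cloudy=0.35; AND[min(a, b)] → w = 0.20
R3 (z=29.9): acidic=0.96, ¬cloudy=1−0.35=0.65; AND[min(a, b)] → w = 0.65
R4 (z=18.2): neutral=0.80, ¬clear=1−0.32=0.68; AND[min(a, b)] → w = 0.68
R5 (z=19.3): acidic=0.96, cloudy=0.35; AND[min(a, b)] → w = 0.35
Weighted average = (0.83·4.0 + 0.20·16.0 + 0.65·29.9 + 0.68·18.2 + 0.35·19.3) / (0.83 + 0.20 + 0.65 + 0.68 + 0.35)
  = 45.0860 / 2.7100 = 16.64

16.64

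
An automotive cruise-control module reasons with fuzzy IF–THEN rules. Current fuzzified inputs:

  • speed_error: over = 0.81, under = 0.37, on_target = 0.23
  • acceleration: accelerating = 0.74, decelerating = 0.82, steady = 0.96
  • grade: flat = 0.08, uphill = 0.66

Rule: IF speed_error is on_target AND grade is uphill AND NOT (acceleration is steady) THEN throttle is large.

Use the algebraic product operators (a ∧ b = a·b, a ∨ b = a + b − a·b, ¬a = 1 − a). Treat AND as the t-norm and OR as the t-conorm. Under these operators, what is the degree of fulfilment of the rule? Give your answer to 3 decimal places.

0.006

firing strength: on_target=0.23, uphill=0.66, ¬steady=1−0.96=0.04; AND[a·b] → w = 0.0061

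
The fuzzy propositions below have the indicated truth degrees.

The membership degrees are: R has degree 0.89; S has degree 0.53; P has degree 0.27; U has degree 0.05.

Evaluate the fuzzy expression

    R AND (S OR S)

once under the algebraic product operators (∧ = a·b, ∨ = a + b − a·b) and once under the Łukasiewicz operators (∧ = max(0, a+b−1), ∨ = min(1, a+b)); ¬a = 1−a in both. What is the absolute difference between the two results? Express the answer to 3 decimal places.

0.197

Under algebraic product:
  S OR S = a + b − a·b on (0.5300, 0.5300) = 0.7791
  R AND (S OR S) = a·b on (0.8900, 0.7791) = 0.6934
  → value = 0.6934
Under Łukasiewicz:
  S OR S = min(1, a+b) on (0.53, 0.53) = 1.00
  R AND (S OR S) = max(0, a+b−1) on (0.89, 1.00) = 0.89
  → value = 0.8900
|0.6934 − 0.8900| = 0.197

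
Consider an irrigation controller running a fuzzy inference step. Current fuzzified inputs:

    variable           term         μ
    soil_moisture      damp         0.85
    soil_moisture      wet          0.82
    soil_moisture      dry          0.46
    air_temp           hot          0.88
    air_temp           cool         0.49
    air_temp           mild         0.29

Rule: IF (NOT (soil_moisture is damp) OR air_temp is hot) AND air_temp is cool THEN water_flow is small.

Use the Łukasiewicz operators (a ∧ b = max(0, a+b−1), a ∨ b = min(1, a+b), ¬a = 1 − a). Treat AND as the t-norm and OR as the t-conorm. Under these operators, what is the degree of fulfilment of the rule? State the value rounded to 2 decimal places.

0.49

firing strength: (¬damp=1−0.85=0.15 OR hot=0.88) = 1.00; AND[max(0, a+b−1)] with cool=0.49 → w = 0.49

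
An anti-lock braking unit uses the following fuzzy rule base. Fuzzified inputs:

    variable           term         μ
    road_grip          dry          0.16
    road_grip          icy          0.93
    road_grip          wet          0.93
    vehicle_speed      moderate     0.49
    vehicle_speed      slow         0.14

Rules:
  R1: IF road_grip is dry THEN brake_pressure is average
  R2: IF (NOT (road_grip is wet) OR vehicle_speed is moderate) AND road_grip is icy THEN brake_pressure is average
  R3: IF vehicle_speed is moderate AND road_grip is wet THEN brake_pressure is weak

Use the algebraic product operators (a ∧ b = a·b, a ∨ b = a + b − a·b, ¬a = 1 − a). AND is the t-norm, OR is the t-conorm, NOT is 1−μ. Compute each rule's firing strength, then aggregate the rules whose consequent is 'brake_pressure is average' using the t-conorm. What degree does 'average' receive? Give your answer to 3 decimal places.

R1: dry=0.16 → w = 0.1600
R2: (¬wet=1−0.93=0.07 OR moderate=0.49) = 0.5257; AND[a·b] with icy=0.93 → w = 0.4889
R3: moderate=0.49, wet=0.93; AND[a·b] → w = 0.4557
Rules with consequent 'average': {R1, R2} → strengths 0.1600, 0.4889
Aggregate via t-conorm [a + b − a·b]: 0.5707

0.571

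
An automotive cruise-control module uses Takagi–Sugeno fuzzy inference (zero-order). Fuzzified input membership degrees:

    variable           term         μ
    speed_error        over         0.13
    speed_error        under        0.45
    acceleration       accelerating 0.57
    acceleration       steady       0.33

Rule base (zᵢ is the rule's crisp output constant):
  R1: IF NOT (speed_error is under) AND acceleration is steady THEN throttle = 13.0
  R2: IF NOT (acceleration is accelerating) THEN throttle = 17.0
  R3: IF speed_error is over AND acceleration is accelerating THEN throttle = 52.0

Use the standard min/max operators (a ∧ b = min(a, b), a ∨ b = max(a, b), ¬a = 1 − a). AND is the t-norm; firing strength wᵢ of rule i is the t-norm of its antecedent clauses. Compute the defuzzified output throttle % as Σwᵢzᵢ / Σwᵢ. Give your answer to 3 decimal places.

20.629

R1 (z=13.0): ¬under=1−0.45=0.55, steady=0.33; AND[min(a, b)] → w = 0.33
R2 (z=17.0): ¬accelerating=1−0.57=0.43 → w = 0.43
R3 (z=52.0): over=0.13, accelerating=0.57; AND[min(a, b)] → w = 0.13
Weighted average = (0.33·13.0 + 0.43·17.0 + 0.13·52.0) / (0.33 + 0.43 + 0.13)
  = 18.3600 / 0.8900 = 20.629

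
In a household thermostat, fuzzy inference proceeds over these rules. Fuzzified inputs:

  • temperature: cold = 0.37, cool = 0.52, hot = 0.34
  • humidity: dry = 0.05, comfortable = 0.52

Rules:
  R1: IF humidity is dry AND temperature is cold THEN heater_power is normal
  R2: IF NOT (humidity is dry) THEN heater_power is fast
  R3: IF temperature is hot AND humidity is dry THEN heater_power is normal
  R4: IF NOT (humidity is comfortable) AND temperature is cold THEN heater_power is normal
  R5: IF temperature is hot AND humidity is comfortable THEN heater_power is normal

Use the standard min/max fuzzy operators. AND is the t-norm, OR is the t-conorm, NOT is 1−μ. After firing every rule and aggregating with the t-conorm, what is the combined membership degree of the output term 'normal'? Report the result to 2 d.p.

R1: dry=0.05, cold=0.37; AND[min(a, b)] → w = 0.05
R2: ¬dry=1−0.05=0.95 → w = 0.95
R3: hot=0.34, dry=0.05; AND[min(a, b)] → w = 0.05
R4: ¬comfortable=1−0.52=0.48, cold=0.37; AND[min(a, b)] → w = 0.37
R5: hot=0.34, comfortable=0.52; AND[min(a, b)] → w = 0.34
Rules with consequent 'normal': {R1, R3, R4, R5} → strengths 0.05, 0.05, 0.37, 0.34
Aggregate via t-conorm [max(a, b)]: 0.37

0.37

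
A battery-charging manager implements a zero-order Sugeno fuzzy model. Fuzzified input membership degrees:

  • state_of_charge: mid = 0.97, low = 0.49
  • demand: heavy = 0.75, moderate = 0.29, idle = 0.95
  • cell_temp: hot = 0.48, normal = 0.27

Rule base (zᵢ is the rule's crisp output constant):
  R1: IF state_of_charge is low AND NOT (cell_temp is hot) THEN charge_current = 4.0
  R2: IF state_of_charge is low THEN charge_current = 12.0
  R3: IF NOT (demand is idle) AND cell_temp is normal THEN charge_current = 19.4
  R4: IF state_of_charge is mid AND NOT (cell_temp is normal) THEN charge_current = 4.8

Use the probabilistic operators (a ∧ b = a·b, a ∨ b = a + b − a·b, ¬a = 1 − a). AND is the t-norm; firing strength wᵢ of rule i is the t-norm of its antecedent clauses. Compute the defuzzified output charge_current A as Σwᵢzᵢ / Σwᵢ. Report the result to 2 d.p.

R1 (z=4.0): low=0.49, ¬hot=1−0.48=0.52; AND[a·b] → w = 0.2548
R2 (z=12.0): low=0.49 → w = 0.4900
R3 (z=19.4): ¬idle=1−0.95=0.05, normal=0.27; AND[a·b] → w = 0.0135
R4 (z=4.8): mid=0.97, ¬normal=1−0.27=0.73; AND[a·b] → w = 0.7081
Weighted average = (0.2548·4.0 + 0.4900·12.0 + 0.0135·19.4 + 0.7081·4.8) / (0.2548 + 0.4900 + 0.0135 + 0.7081)
  = 10.5600 / 1.4664 = 7.20

7.20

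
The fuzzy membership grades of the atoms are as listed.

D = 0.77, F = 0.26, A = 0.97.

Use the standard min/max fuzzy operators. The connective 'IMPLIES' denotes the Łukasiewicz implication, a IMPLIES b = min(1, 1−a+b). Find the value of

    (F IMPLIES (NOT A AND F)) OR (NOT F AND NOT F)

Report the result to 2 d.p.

NOT A = 1 − 0.97 = 0.03
NOT A AND F = min(a, b) on (0.03, 0.26) = 0.03
F IMPLIES (NOT A AND F)  [Łukasiewicz: min(1, 1−a+b)] with a=0.26, b=0.03 → 0.77
NOT F = 1 − 0.26 = 0.74
NOT F = 1 − 0.26 = 0.74
NOT F AND NOT F = min(a, b) on (0.74, 0.74) = 0.74
(F IMPLIES (NOT A AND F)) OR (NOT F AND NOT F) = max(a, b) on (0.77, 0.74) = 0.77

0.77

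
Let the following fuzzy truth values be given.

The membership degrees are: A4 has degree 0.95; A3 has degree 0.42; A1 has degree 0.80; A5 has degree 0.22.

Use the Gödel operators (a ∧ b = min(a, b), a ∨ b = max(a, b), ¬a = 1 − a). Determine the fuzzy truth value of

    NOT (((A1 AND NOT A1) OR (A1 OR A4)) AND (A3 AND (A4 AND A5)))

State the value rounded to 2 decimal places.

NOT A1 = 1 − 0.80 = 0.20
A1 AND NOT A1 = min(a, b) on (0.80, 0.20) = 0.20
A1 OR A4 = max(a, b) on (0.80, 0.95) = 0.95
(A1 AND NOT A1) OR (A1 OR A4) = max(a, b) on (0.20, 0.95) = 0.95
A4 AND A5 = min(a, b) on (0.95, 0.22) = 0.22
A3 AND (A4 AND A5) = min(a, b) on (0.42, 0.22) = 0.22
((A1 AND NOT A1) OR (A1 OR A4)) AND (A3 AND (A4 AND A5)) = min(a, b) on (0.95, 0.22) = 0.22
NOT (((A1 AND NOT A1) OR (A1 OR A4)) AND (A3 AND (A4 AND A5))) = 1 − 0.22 = 0.78

0.78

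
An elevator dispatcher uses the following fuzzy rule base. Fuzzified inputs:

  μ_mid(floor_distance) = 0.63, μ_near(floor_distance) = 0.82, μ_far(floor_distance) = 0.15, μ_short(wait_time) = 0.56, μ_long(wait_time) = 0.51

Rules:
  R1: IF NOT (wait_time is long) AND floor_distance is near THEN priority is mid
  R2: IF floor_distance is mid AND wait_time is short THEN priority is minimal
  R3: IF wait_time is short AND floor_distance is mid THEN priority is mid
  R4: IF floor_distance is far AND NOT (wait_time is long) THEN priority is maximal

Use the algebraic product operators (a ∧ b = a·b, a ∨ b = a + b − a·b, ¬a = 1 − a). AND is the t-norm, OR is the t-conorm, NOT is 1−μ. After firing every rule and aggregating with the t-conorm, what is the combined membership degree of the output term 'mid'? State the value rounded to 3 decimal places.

R1: ¬long=1−0.51=0.49, near=0.82; AND[a·b] → w = 0.4018
R2: mid=0.63, short=0.56; AND[a·b] → w = 0.3528
R3: short=0.56, mid=0.63; AND[a·b] → w = 0.3528
R4: far=0.15, ¬long=1−0.51=0.49; AND[a·b] → w = 0.0735
Rules with consequent 'mid': {R1, R3} → strengths 0.4018, 0.3528
Aggregate via t-conorm [a + b − a·b]: 0.6128

0.613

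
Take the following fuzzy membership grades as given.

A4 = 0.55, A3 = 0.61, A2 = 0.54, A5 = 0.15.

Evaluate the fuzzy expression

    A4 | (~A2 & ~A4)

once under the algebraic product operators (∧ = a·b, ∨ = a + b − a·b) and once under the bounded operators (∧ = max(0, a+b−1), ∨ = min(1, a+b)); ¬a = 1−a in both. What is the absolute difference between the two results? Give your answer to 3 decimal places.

Under algebraic product:
  ~A2 = 1 − 0.5400 = 0.4600
  ~A4 = 1 − 0.5500 = 0.4500
  ~A2 & ~A4 = a·b on (0.4600, 0.4500) = 0.2070
  A4 | (~A2 & ~A4) = a + b − a·b on (0.5500, 0.2070) = 0.6431
  → value = 0.6431
Under bounded:
  ~A2 = 1 − 0.54 = 0.46
  ~A4 = 1 − 0.55 = 0.45
  ~A2 & ~A4 = max(0, a+b−1) on (0.46, 0.45) = 0.00
  A4 | (~A2 & ~A4) = min(1, a+b) on (0.55, 0.00) = 0.55
  → value = 0.5500
|0.6431 − 0.5500| = 0.093

0.093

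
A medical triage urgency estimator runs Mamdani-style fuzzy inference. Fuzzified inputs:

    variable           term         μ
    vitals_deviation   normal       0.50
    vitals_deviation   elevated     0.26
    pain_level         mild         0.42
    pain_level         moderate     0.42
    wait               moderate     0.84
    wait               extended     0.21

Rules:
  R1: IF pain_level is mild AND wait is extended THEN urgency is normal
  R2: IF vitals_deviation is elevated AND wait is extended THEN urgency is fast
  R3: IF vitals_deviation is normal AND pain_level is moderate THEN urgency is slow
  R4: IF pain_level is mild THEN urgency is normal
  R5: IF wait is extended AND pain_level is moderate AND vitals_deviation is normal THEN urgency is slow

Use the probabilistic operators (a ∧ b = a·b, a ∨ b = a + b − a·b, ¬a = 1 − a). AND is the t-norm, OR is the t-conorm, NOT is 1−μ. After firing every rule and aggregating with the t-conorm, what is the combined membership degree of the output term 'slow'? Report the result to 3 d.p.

R1: mild=0.42, extended=0.21; AND[a·b] → w = 0.0882
R2: elevated=0.26, extended=0.21; AND[a·b] → w = 0.0546
R3: normal=0.50, moderate=0.42; AND[a·b] → w = 0.2100
R4: mild=0.42 → w = 0.4200
R5: extended=0.21, moderate=0.42, normal=0.50; AND[a·b] → w = 0.0441
Rules with consequent 'slow': {R3, R5} → strengths 0.2100, 0.0441
Aggregate via t-conorm [a + b − a·b]: 0.2448

0.245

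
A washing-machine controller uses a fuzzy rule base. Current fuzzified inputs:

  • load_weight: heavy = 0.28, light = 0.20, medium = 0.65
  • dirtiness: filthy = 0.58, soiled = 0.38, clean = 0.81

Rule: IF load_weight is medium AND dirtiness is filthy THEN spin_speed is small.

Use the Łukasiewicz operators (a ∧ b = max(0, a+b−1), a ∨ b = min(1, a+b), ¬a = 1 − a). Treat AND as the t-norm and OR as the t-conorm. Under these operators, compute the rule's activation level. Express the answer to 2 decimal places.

firing strength: medium=0.65, filthy=0.58; AND[max(0, a+b−1)] → w = 0.23

0.23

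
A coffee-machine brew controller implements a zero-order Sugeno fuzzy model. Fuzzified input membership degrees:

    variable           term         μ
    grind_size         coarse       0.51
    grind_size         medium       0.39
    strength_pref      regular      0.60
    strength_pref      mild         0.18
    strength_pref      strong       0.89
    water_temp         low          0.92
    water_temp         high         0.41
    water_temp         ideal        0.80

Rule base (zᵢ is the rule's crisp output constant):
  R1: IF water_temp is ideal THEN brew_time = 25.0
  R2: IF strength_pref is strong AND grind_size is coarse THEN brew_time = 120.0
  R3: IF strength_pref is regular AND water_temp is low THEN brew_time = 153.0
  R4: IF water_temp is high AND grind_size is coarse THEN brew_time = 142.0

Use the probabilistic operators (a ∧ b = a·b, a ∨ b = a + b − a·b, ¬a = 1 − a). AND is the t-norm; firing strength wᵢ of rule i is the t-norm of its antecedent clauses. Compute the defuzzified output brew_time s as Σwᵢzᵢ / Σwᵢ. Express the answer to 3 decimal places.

93.606

R1 (z=25.0): ideal=0.80 → w = 0.8000
R2 (z=120.0): strong=0.89, coarse=0.51; AND[a·b] → w = 0.4539
R3 (z=153.0): regular=0.60, low=0.92; AND[a·b] → w = 0.5520
R4 (z=142.0): high=0.41, coarse=0.51; AND[a·b] → w = 0.2091
Weighted average = (0.8000·25.0 + 0.4539·120.0 + 0.5520·153.0 + 0.2091·142.0) / (0.8000 + 0.4539 + 0.5520 + 0.2091)
  = 188.6162 / 2.0150 = 93.606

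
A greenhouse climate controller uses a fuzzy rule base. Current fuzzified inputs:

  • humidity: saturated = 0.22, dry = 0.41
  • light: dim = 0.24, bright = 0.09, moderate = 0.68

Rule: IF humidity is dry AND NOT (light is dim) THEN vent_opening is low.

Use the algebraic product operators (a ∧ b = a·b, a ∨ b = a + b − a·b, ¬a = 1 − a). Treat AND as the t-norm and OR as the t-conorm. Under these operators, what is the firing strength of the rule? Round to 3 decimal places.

firing strength: dry=0.41, ¬dim=1−0.24=0.76; AND[a·b] → w = 0.3116

0.312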